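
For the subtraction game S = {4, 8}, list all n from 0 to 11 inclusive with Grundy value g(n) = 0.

0, 1, 2, 3

Build the Grundy sequence with g(k) = mex{g(k−s) : s ∈ {4, 8}, s ≤ k}:
g(0) = mex{} = 0
g(1) = mex{} = 0
g(2) = mex{} = 0
g(3) = mex{} = 0
g(4) = mex{0} = 1
g(5) = mex{0} = 1
g(6) = mex{0} = 1
g(7) = mex{0} = 1
g(8) = mex{0,1} = 2
g(9) = mex{0,1} = 2
g(10) = mex{0,1} = 2
g(11) = mex{0,1} = 2
The P-positions (g = 0) in 0..11 are 0, 1, 2, 3.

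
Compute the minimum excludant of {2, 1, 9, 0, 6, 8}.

3

The values 0, 1, 2 are all present; 3 is the first non-negative integer missing from the set.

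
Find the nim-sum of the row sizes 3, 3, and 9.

Nim-sum: 3 ^ 3 ^ 9 = 9.

9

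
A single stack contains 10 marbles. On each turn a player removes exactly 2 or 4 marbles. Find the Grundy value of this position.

2

Compute g(0), g(1), … for moves {2, 4}:
g(0) = mex{} = 0
g(1) = mex{} = 0
g(2) = mex{0} = 1
g(3) = mex{0} = 1
g(4) = mex{0,1} = 2
g(5) = mex{0,1} = 2
g(6) = mex{1,2} = 0
g(7) = mex{1,2} = 0
g(8) = mex{0,2} = 1
g(9) = mex{0,2} = 1
g(10) = mex{0,1} = 2
So g(10) = 2.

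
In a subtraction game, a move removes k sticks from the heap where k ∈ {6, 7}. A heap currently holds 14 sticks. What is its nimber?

Grundy values for subtraction set {6, 7}:
k:     0  1  2  3  4  5  6  7  8  9 10 11 12 13 14
g(k):  0  0  0  0  0  0  1  1  1  1  1  1  2  0  0
So g(14) = 0.

0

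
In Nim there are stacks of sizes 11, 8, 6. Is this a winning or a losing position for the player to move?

Compute the nim-sum pairwise:
11 ⊕ 8 = 3
3 ⊕ 6 = 5
The nim-sum is 5 ≠ 0, so this is an N-position: the player to move can win.

Winning position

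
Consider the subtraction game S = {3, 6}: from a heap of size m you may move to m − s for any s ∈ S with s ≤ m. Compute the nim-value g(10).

0

Compute g(0), g(1), … for moves {3, 6}:
g(0) = mex{} = 0
g(1) = mex{} = 0
g(2) = mex{} = 0
g(3) = mex{0} = 1
g(4) = mex{0} = 1
g(5) = mex{0} = 1
g(6) = mex{0,1} = 2
g(7) = mex{0,1} = 2
g(8) = mex{0,1} = 2
g(9) = mex{1,2} = 0
g(10) = mex{1,2} = 0
So g(10) = 0.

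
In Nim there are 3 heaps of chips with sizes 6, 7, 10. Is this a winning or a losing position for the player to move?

Compute the nim-sum pairwise:
6 ^ 7 = 1
1 ^ 10 = 11
The nim-sum is 11 ≠ 0, so this is an N-position: the player to move can win.

Winning position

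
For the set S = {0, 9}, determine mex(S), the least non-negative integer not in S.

1

0 is in the set but 1 is not, so the mex is 1.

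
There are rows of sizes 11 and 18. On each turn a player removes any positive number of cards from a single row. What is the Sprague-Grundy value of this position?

25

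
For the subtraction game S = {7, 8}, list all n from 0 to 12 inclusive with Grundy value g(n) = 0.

0, 1, 2, 3, 4, 5, 6

Build the Grundy sequence with g(k) = mex{g(k−s) : s ∈ {7, 8}, s ≤ k}:
g(0) = mex{} = 0
g(1) = mex{} = 0
g(2) = mex{} = 0
g(3) = mex{} = 0
g(4) = mex{} = 0
g(5) = mex{} = 0
g(6) = mex{} = 0
g(7) = mex{0} = 1
g(8) = mex{0} = 1
g(9) = mex{0} = 1
g(10) = mex{0} = 1
g(11) = mex{0} = 1
g(12) = mex{0} = 1
The P-positions (g = 0) in 0..12 are 0, 1, 2, 3, 4, 5, 6.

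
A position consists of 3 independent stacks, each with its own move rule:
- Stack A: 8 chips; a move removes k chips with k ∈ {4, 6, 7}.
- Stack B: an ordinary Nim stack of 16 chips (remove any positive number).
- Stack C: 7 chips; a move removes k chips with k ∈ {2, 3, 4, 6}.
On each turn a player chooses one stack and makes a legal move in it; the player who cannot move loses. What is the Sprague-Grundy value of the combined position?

Build the Grundy sequence for stack A with g(k) = mex{g(k−s) : s ∈ {4, 6, 7}, s ≤ k}:
k:     0  1  2  3  4  5  6  7  8
g(k):  0  0  0  0  1  1  1  1  2
So g(8) = 2.
Stack B is a plain Nim stack of size 16, so its Grundy value is 16.
Build the Grundy sequence for stack C with g(k) = mex{g(k−s) : s ∈ {2, 3, 4, 6}, s ≤ k}:
k:     0  1  2  3  4  5  6  7
g(k):  0  0  1  1  2  2  3  3
So g(7) = 3.
The value of a disjunctive sum is the nim-sum of the parts.
Combined value = 2 XOR 16 XOR 3 = 17.

17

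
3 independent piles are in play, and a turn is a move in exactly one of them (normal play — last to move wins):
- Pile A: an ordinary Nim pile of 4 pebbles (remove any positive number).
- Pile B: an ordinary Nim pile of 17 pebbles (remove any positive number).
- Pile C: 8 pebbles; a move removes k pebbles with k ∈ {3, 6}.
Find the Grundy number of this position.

Pile A is a plain Nim pile of size 4, so its Grundy value is 4.
Pile B is a plain Nim pile of size 17, so its Grundy value is 17.
Build the Grundy sequence for pile C with g(k) = mex{g(k−s) : s ∈ {3, 6}, s ≤ k}:
k:     0  1  2  3  4  5  6  7  8
g(k):  0  0  0  1  1  1  2  2  2
So g(8) = 2.
The value of a disjunctive sum is the nim-sum of the parts.
Combined value = 4 XOR 17 XOR 2 = 23.

23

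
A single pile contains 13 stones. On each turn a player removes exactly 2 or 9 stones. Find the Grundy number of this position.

1

Build the Grundy sequence with g(k) = mex{g(k−s) : s ∈ {2, 9}, s ≤ k}:
g(0) = mex{} = 0
g(1) = mex{} = 0
g(2) = mex{0} = 1
g(3) = mex{0} = 1
g(4) = mex{1} = 0
g(5) = mex{1} = 0
g(6) = mex{0} = 1
g(7) = mex{0} = 1
g(8) = mex{1} = 0
g(9) = mex{0,1} = 2
g(10) = mex{0} = 1
g(11) = mex{1,2} = 0
g(12) = mex{1} = 0
g(13) = mex{0} = 1
So g(13) = 1.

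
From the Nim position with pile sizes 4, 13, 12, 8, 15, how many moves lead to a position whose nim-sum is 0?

Compute the nim-sum pairwise:
4 ^ 13 = 9
9 ^ 12 = 5
5 ^ 8 = 13
13 ^ 15 = 2
The overall nim-sum is X = 2. A pile of size p has a winning move iff p XOR X < p (reduce it to p XOR X).
  4: 4 XOR 2 = 6 ≥ 4 — no move.
  13: 13 XOR 2 = 15 ≥ 13 — no move.
  12: 12 XOR 2 = 14 ≥ 12 — no move.
  8: 8 XOR 2 = 10 ≥ 8 — no move.
  15: 15 XOR 2 = 13 < 15 — winning move (to 13).
That gives 1 winning move.

1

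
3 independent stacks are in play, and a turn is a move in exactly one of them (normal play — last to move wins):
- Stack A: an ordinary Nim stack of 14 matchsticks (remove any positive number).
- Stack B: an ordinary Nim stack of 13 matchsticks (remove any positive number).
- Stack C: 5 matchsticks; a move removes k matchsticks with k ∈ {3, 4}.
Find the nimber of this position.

2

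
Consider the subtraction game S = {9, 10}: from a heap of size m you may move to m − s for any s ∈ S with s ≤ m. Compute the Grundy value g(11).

1

Grundy values for subtraction set {9, 10}:
k:     0  1  2  3  4  5  6  7  8  9 10 11
g(k):  0  0  0  0  0  0  0  0  0  1  1  1
So g(11) = 1.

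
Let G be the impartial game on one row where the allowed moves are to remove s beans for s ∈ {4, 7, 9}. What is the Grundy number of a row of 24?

2

Compute g(0), g(1), … for moves {4, 7, 9}:
k:     0  1  2  3  4  5  6  7  8  9 10 11 12 13 14 15 16 17 18 19 20 21 22 23 24
g(k):  0  0  0  0  1  1  1  1  2  2  2  2  3  0  0  0  0  1  1  1  1  2  2  2  2
So g(24) = 2.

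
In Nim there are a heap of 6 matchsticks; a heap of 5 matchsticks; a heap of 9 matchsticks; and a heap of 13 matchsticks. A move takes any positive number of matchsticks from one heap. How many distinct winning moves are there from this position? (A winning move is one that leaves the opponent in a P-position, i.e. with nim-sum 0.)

Write each in binary and XOR column by column:
  0110  (6)
  0101  (5)
  1001  (9)
  1101  (13)
  ----
  0111  (7)
The overall nim-sum is X = 7. A heap of size p has a winning move iff p XOR X < p (reduce it to p XOR X).
  6: 6 XOR 7 = 1 < 6 — winning move (to 1).
  5: 5 XOR 7 = 2 < 5 — winning move (to 2).
  9: 9 XOR 7 = 14 ≥ 9 — no move.
  13: 13 XOR 7 = 10 < 13 — winning move (to 10).
That gives 3 winning moves.

3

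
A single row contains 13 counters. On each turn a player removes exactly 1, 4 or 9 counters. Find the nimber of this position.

Build the Grundy sequence with g(k) = mex{g(k−s) : s ∈ {1, 4, 9}, s ≤ k}:
k:     0  1  2  3  4  5  6  7  8  9 10 11 12 13
g(k):  0  1  0  1  2  0  1  0  1  2  0  1  0  1
So g(13) = 1.

1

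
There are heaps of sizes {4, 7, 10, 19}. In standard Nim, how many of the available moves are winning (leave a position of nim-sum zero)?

Nim-sum: 4 ⊕ 7 ⊕ 10 ⊕ 19 = 26.
The overall nim-sum is X = 26. A heap of size p has a winning move iff p XOR X < p (reduce it to p XOR X).
  4: 4 XOR 26 = 30 ≥ 4 — no move.
  7: 7 XOR 26 = 29 ≥ 7 — no move.
  10: 10 XOR 26 = 16 ≥ 10 — no move.
  19: 19 XOR 26 = 9 < 19 — winning move (to 9).
That gives 1 winning move.

1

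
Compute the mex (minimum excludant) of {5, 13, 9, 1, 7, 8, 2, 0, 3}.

The values 0, 1, 2, 3 are all present; 4 is the first non-negative integer missing from the set.

4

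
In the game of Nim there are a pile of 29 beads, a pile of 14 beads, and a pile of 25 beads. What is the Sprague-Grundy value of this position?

10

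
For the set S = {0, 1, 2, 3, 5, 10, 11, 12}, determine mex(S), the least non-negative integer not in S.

4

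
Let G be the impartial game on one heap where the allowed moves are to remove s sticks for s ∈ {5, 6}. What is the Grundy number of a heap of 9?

1

Grundy values for subtraction set {5, 6}:
k:     0  1  2  3  4  5  6  7  8  9
g(k):  0  0  0  0  0  1  1  1  1  1
So g(9) = 1.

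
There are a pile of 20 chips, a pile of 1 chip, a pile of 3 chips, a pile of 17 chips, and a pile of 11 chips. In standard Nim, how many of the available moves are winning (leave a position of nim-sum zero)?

In binary:
  10100  (20)
  00001  (1)
  00011  (3)
  10001  (17)
  01011  (11)
  -----
  01100  (12)
The overall nim-sum is X = 12. A pile of size p has a winning move iff p XOR X < p (reduce it to p XOR X).
  20: 20 XOR 12 = 24 ≥ 20 — no move.
  1: 1 XOR 12 = 13 ≥ 1 — no move.
  3: 3 XOR 12 = 15 ≥ 3 — no move.
  17: 17 XOR 12 = 29 ≥ 17 — no move.
  11: 11 XOR 12 = 7 < 11 — winning move (to 7).
That gives 1 winning move.

1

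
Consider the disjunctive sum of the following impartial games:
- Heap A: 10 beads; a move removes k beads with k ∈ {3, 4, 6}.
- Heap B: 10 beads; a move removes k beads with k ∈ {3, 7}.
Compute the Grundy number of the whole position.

Grundy values for heap A (subtraction set {3, 4, 6}):
g(0) = mex{} = 0
g(1) = mex{} = 0
g(2) = mex{} = 0
g(3) = mex{0} = 1
g(4) = mex{0} = 1
g(5) = mex{0} = 1
g(6) = mex{0,1} = 2
g(7) = mex{0,1} = 2
g(8) = mex{0,1} = 2
g(9) = mex{1,2} = 0
g(10) = mex{1,2} = 0
So g(10) = 0.
Build the Grundy sequence for heap B with g(k) = mex{g(k−s) : s ∈ {3, 7}, s ≤ k}:
k:     0  1  2  3  4  5  6  7  8  9 10
g(k):  0  0  0  1  1  1  0  2  2  1  0
So g(10) = 0.
By the Sprague-Grundy theorem, the Grundy value of a sum of independent games is the XOR of the component values.
Combined value = 0 ⊕ 0 = 0.

0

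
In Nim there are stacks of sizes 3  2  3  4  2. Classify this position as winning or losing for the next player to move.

Compute the nim-sum pairwise:
3 ⊕ 2 = 1
1 ⊕ 3 = 2
2 ⊕ 4 = 6
6 ⊕ 2 = 4
The nim-sum is 4 ≠ 0, so this is an N-position: the player to move can win.

Winning position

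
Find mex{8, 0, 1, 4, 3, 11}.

2

The values 0, 1 are all present; 2 is the first non-negative integer missing from the set.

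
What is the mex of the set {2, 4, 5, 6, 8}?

0 is not in the set, so the mex is 0.

0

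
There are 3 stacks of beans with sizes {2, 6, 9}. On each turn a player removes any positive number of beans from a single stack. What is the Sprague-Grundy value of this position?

13

Compute the nim-sum pairwise:
2 ⊕ 6 = 4
4 ⊕ 9 = 13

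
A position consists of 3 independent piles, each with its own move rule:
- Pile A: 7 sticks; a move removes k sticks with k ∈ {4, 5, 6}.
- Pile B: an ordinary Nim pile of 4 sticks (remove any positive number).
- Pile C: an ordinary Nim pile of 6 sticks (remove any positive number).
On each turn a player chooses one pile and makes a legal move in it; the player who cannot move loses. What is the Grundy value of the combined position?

Grundy values for pile A (subtraction set {4, 5, 6}):
k:     0  1  2  3  4  5  6  7
g(k):  0  0  0  0  1  1  1  1
So g(7) = 1.
Pile B is a plain Nim pile of size 4, so its Grundy value is 4.
Pile C is a plain Nim pile of size 6, so its Grundy value is 6.
The value of a disjunctive sum is the nim-sum of the parts.
Combined value = 1 XOR 4 XOR 6 = 3.

3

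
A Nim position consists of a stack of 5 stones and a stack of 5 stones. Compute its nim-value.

0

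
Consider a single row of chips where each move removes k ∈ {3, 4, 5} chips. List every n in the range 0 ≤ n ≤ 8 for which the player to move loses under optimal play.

Grundy values for subtraction set {3, 4, 5}:
g(0) = mex{} = 0
g(1) = mex{} = 0
g(2) = mex{} = 0
g(3) = mex{0} = 1
g(4) = mex{0} = 1
g(5) = mex{0} = 1
g(6) = mex{0,1} = 2
g(7) = mex{0,1} = 2
g(8) = mex{1} = 0
The P-positions (g = 0) in 0..8 are 0, 1, 2, 8.

0, 1, 2, 8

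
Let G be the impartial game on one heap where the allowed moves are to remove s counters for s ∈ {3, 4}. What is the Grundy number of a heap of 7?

0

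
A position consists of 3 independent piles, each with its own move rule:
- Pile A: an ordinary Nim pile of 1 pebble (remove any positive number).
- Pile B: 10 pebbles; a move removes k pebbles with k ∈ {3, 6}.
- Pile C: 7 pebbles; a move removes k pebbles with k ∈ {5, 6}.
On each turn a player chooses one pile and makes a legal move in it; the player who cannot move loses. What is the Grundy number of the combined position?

Pile A is a plain Nim pile of size 1, so its Grundy value is 1.
Grundy values for pile B (subtraction set {3, 6}):
g(0) = mex{} = 0
g(1) = mex{} = 0
g(2) = mex{} = 0
g(3) = mex{0} = 1
g(4) = mex{0} = 1
g(5) = mex{0} = 1
g(6) = mex{0,1} = 2
g(7) = mex{0,1} = 2
g(8) = mex{0,1} = 2
g(9) = mex{1,2} = 0
g(10) = mex{1,2} = 0
So g(10) = 0.
Grundy values for pile C (subtraction set {5, 6}):
g(0) = mex{} = 0
g(1) = mex{} = 0
g(2) = mex{} = 0
g(3) = mex{} = 0
g(4) = mex{} = 0
g(5) = mex{0} = 1
g(6) = mex{0} = 1
g(7) = mex{0} = 1
So g(7) = 1.
By the Sprague-Grundy theorem, the Grundy value of a sum of independent games is the XOR of the component values.
Combined value = 1 ⊕ 0 ⊕ 1 = 0.

0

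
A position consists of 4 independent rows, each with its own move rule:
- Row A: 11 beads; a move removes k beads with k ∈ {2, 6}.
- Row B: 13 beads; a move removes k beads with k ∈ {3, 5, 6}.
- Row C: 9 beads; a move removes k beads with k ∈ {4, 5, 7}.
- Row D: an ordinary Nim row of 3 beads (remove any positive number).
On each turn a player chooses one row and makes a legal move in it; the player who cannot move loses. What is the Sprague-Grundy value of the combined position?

Grundy values for row A (subtraction set {2, 6}):
k:     0  1  2  3  4  5  6  7  8  9 10 11
g(k):  0  0  1  1  0  0  1  1  0  0  1  1
So g(11) = 1.
Build the Grundy sequence for row B with g(k) = mex{g(k−s) : s ∈ {3, 5, 6}, s ≤ k}:
g(0) = mex{} = 0
g(1) = mex{} = 0
g(2) = mex{} = 0
g(3) = mex{0} = 1
g(4) = mex{0} = 1
g(5) = mex{0} = 1
g(6) = mex{0,1} = 2
g(7) = mex{0,1} = 2
g(8) = mex{0,1} = 2
g(9) = mex{1,2} = 0
g(10) = mex{1,2} = 0
g(11) = mex{1,2} = 0
g(12) = mex{0,2} = 1
g(13) = mex{0,2} = 1
So g(13) = 1.
For row C, compute g(0), g(1), … with moves {4, 5, 7}:
k:     0  1  2  3  4  5  6  7  8  9
g(k):  0  0  0  0  1  1  1  1  2  2
So g(9) = 2.
Row D is a plain Nim row of size 3, so its Grundy value is 3.
The value of a disjunctive sum is the nim-sum of the parts.
Combined value = 1 ⊕ 1 ⊕ 2 ⊕ 3 = 1.

1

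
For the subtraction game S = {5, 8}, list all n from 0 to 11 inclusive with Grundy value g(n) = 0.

Build the Grundy sequence with g(k) = mex{g(k−s) : s ∈ {5, 8}, s ≤ k}:
g(0) = mex{} = 0
g(1) = mex{} = 0
g(2) = mex{} = 0
g(3) = mex{} = 0
g(4) = mex{} = 0
g(5) = mex{0} = 1
g(6) = mex{0} = 1
g(7) = mex{0} = 1
g(8) = mex{0} = 1
g(9) = mex{0} = 1
g(10) = mex{0,1} = 2
g(11) = mex{0,1} = 2
The P-positions (g = 0) in 0..11 are 0, 1, 2, 3, 4.

0, 1, 2, 3, 4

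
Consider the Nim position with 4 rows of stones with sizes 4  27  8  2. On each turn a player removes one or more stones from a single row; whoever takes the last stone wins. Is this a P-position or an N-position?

Compute the nim-sum pairwise:
4 XOR 27 = 31
31 XOR 8 = 23
23 XOR 2 = 21
The nim-sum is 21 ≠ 0, so this is an N-position: the player to move can win.

N-position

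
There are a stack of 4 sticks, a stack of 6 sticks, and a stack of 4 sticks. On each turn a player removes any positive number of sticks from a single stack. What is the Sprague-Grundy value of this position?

6

Compute the nim-sum pairwise:
4 XOR 6 = 2
2 XOR 4 = 6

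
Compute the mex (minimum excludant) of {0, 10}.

0 is in the set but 1 is not, so the mex is 1.

1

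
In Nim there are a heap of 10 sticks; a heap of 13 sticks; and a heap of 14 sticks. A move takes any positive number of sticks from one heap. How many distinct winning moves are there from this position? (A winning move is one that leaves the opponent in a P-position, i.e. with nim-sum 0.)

3

Compute the nim-sum pairwise:
10 ^ 13 = 7
7 ^ 14 = 9
The overall nim-sum is X = 9. A heap of size p has a winning move iff p XOR X < p (reduce it to p XOR X).
  10: 10 XOR 9 = 3 < 10 — winning move (to 3).
  13: 13 XOR 9 = 4 < 13 — winning move (to 4).
  14: 14 XOR 9 = 7 < 14 — winning move (to 7).
That gives 3 winning moves.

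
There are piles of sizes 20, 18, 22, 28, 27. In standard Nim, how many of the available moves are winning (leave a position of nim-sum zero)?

Compute the nim-sum pairwise:
20 XOR 18 = 6
6 XOR 22 = 16
16 XOR 28 = 12
12 XOR 27 = 23
The overall nim-sum is X = 23. A pile of size p has a winning move iff p XOR X < p (reduce it to p XOR X).
  20: 20 XOR 23 = 3 < 20 — winning move (to 3).
  18: 18 XOR 23 = 5 < 18 — winning move (to 5).
  22: 22 XOR 23 = 1 < 22 — winning move (to 1).
  28: 28 XOR 23 = 11 < 28 — winning move (to 11).
  27: 27 XOR 23 = 12 < 27 — winning move (to 12).
That gives 5 winning moves.

5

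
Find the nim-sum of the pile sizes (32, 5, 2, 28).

Nim-sum: 32 XOR 5 XOR 2 XOR 28 = 59.

59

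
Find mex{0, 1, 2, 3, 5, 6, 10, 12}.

The values 0, 1, 2, 3 are all present; 4 is the first non-negative integer missing from the set.

4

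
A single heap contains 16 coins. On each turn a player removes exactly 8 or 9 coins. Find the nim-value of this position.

2

Compute g(0), g(1), … for moves {8, 9}:
k:     0  1  2  3  4  5  6  7  8  9 10 11 12 13 14 15 16
g(k):  0  0  0  0  0  0  0  0  1  1  1  1  1  1  1  1  2
So g(16) = 2.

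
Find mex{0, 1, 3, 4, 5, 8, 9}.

2

The values 0, 1 are all present; 2 is the first non-negative integer missing from the set.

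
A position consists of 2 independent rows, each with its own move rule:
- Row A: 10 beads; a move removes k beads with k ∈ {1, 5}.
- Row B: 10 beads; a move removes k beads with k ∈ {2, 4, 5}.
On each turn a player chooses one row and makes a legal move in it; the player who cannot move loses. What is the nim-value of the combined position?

1

For row A, compute g(0), g(1), … with moves {1, 5}:
g(0) = mex{} = 0
g(1) = mex{0} = 1
g(2) = mex{1} = 0
g(3) = mex{0} = 1
g(4) = mex{1} = 0
g(5) = mex{0} = 1
g(6) = mex{1} = 0
g(7) = mex{0} = 1
g(8) = mex{1} = 0
g(9) = mex{0} = 1
g(10) = mex{1} = 0
So g(10) = 0.
For row B, compute g(0), g(1), … with moves {2, 4, 5}:
g(0) = mex{} = 0
g(1) = mex{} = 0
g(2) = mex{0} = 1
g(3) = mex{0} = 1
g(4) = mex{0,1} = 2
g(5) = mex{0,1} = 2
g(6) = mex{0,1,2} = 3
g(7) = mex{1,2} = 0
g(8) = mex{1,2,3} = 0
g(9) = mex{0,2} = 1
g(10) = mex{0,2,3} = 1
So g(10) = 1.
By the Sprague-Grundy theorem, the Grundy value of a sum of independent games is the XOR of the component values.
Combined value = 0 XOR 1 = 1.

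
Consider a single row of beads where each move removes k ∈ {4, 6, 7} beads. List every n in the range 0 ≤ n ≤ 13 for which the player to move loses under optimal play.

Grundy values for subtraction set {4, 6, 7}:
g(0) = mex{} = 0
g(1) = mex{} = 0
g(2) = mex{} = 0
g(3) = mex{} = 0
g(4) = mex{0} = 1
g(5) = mex{0} = 1
g(6) = mex{0} = 1
g(7) = mex{0} = 1
g(8) = mex{0,1} = 2
g(9) = mex{0,1} = 2
g(10) = mex{0,1} = 2
g(11) = mex{1} = 0
g(12) = mex{1,2} = 0
g(13) = mex{1,2} = 0
The P-positions (g = 0) in 0..13 are 0, 1, 2, 3, 11, 12, 13.

0, 1, 2, 3, 11, 12, 13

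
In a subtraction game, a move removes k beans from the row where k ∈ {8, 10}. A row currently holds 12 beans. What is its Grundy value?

Compute g(0), g(1), … for moves {8, 10}:
g(0) = mex{} = 0
g(1) = mex{} = 0
g(2) = mex{} = 0
g(3) = mex{} = 0
g(4) = mex{} = 0
g(5) = mex{} = 0
g(6) = mex{} = 0
g(7) = mex{} = 0
g(8) = mex{0} = 1
g(9) = mex{0} = 1
g(10) = mex{0} = 1
g(11) = mex{0} = 1
g(12) = mex{0} = 1
So g(12) = 1.

1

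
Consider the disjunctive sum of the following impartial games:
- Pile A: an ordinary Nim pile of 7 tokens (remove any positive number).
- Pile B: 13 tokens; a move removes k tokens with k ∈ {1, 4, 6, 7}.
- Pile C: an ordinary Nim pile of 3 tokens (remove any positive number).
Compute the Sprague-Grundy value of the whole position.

Pile A is a plain Nim pile of size 7, so its Grundy value is 7.
For pile B, compute g(0), g(1), … with moves {1, 4, 6, 7}:
g(0) = mex{} = 0
g(1) = mex{0} = 1
g(2) = mex{1} = 0
g(3) = mex{0} = 1
g(4) = mex{0,1} = 2
g(5) = mex{1,2} = 0
g(6) = mex{0} = 1
g(7) = mex{0,1} = 2
g(8) = mex{0,1,2} = 3
g(9) = mex{0,1,3} = 2
g(10) = mex{1,2} = 0
g(11) = mex{0,2} = 1
g(12) = mex{0,1,3} = 2
g(13) = mex{1,2} = 0
So g(13) = 0.
Pile C is a plain Nim pile of size 3, so its Grundy value is 3.
The value of a disjunctive sum is the nim-sum of the parts.
Combined value = 7 XOR 0 XOR 3 = 4.

4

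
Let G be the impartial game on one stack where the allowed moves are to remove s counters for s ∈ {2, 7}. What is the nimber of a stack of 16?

1

Build the Grundy sequence with g(k) = mex{g(k−s) : s ∈ {2, 7}, s ≤ k}:
k:     0  1  2  3  4  5  6  7  8  9 10 11 12 13 14 15 16
g(k):  0  0  1  1  0  0  1  1  2  0  0  1  1  0  0  1  1
So g(16) = 1.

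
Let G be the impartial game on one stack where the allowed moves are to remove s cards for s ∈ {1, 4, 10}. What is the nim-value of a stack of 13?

Build the Grundy sequence with g(k) = mex{g(k−s) : s ∈ {1, 4, 10}, s ≤ k}:
k:     0  1  2  3  4  5  6  7  8  9 10 11 12 13
g(k):  0  1  0  1  2  0  1  0  1  2  3  2  3  0
So g(13) = 0.

0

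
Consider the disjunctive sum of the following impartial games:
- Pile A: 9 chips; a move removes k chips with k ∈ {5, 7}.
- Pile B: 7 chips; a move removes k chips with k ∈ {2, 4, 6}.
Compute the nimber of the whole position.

2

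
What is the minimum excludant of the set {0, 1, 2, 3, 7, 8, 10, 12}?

4

The values 0, 1, 2, 3 are all present; 4 is the first non-negative integer missing from the set.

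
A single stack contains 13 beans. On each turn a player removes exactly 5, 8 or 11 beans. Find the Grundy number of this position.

Build the Grundy sequence with g(k) = mex{g(k−s) : s ∈ {5, 8, 11}, s ≤ k}:
g(0) = mex{} = 0
g(1) = mex{} = 0
g(2) = mex{} = 0
g(3) = mex{} = 0
g(4) = mex{} = 0
g(5) = mex{0} = 1
g(6) = mex{0} = 1
g(7) = mex{0} = 1
g(8) = mex{0} = 1
g(9) = mex{0} = 1
g(10) = mex{0,1} = 2
g(11) = mex{0,1} = 2
g(12) = mex{0,1} = 2
g(13) = mex{0,1} = 2
So g(13) = 2.

2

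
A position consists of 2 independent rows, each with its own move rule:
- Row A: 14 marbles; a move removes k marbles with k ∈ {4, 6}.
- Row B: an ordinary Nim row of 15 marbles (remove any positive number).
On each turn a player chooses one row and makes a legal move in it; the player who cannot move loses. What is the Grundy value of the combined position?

14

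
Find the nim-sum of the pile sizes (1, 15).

Nim-sum: 1 ⊕ 15 = 14.

14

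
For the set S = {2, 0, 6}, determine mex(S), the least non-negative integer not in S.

1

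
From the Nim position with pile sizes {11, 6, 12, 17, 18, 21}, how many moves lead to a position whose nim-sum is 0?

Nim-sum: 11 XOR 6 XOR 12 XOR 17 XOR 18 XOR 21 = 23.
The overall nim-sum is X = 23. A pile of size p has a winning move iff p XOR X < p (reduce it to p XOR X).
  11: 11 XOR 23 = 28 ≥ 11 — no move.
  6: 6 XOR 23 = 17 ≥ 6 — no move.
  12: 12 XOR 23 = 27 ≥ 12 — no move.
  17: 17 XOR 23 = 6 < 17 — winning move (to 6).
  18: 18 XOR 23 = 5 < 18 — winning move (to 5).
  21: 21 XOR 23 = 2 < 21 — winning move (to 2).
That gives 3 winning moves.

3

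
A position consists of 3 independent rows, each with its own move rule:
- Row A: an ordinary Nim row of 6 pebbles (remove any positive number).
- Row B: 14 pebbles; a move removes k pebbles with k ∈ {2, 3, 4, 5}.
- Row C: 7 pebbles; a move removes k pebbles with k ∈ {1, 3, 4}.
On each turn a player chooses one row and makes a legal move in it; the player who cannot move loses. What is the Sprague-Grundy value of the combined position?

Row A is a plain Nim row of size 6, so its Grundy value is 6.
For row B, compute g(0), g(1), … with moves {2, 3, 4, 5}:
g(0) = mex{} = 0
g(1) = mex{} = 0
g(2) = mex{0} = 1
g(3) = mex{0} = 1
g(4) = mex{0,1} = 2
g(5) = mex{0,1} = 2
g(6) = mex{0,1,2} = 3
g(7) = mex{1,2} = 0
g(8) = mex{1,2,3} = 0
g(9) = mex{0,2,3} = 1
g(10) = mex{0,2,3} = 1
g(11) = mex{0,1,3} = 2
g(12) = mex{0,1} = 2
g(13) = mex{0,1,2} = 3
g(14) = mex{1,2} = 0
So g(14) = 0.
Grundy values for row C (subtraction set {1, 3, 4}):
g(0) = mex{} = 0
g(1) = mex{0} = 1
g(2) = mex{1} = 0
g(3) = mex{0} = 1
g(4) = mex{0,1} = 2
g(5) = mex{0,1,2} = 3
g(6) = mex{0,1,3} = 2
g(7) = mex{1,2} = 0
So g(7) = 0.
The value of a disjunctive sum is the nim-sum of the parts.
Combined value = 6 ⊕ 0 ⊕ 0 = 6.

6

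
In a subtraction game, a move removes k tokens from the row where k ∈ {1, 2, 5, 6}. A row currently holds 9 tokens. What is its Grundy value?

2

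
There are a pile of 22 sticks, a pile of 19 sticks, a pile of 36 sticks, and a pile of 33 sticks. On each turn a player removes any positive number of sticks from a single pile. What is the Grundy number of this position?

Nim-sum: 22 ⊕ 19 ⊕ 36 ⊕ 33 = 0.

0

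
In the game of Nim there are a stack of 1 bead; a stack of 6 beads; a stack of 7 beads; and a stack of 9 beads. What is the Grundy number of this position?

Nim-sum: 1 XOR 6 XOR 7 XOR 9 = 9.

9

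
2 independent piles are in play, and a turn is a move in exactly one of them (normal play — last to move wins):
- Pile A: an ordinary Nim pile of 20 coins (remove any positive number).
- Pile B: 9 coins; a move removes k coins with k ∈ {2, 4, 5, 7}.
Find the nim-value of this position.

Pile A is a plain Nim pile of size 20, so its Grundy value is 20.
For pile B, compute g(0), g(1), … with moves {2, 4, 5, 7}:
g(0) = mex{} = 0
g(1) = mex{} = 0
g(2) = mex{0} = 1
g(3) = mex{0} = 1
g(4) = mex{0,1} = 2
g(5) = mex{0,1} = 2
g(6) = mex{0,1,2} = 3
g(7) = mex{0,1,2} = 3
g(8) = mex{0,1,2,3} = 4
g(9) = mex{1,2,3} = 0
So g(9) = 0.
The value of a disjunctive sum is the nim-sum of the parts.
Combined value = 20 ⊕ 0 = 20.

20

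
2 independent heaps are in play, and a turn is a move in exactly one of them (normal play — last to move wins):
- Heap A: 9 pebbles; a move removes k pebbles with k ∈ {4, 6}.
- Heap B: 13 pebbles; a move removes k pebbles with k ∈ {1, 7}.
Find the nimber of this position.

3

Build the Grundy sequence for heap A with g(k) = mex{g(k−s) : s ∈ {4, 6}, s ≤ k}:
k:     0  1  2  3  4  5  6  7  8  9
g(k):  0  0  0  0  1  1  1  1  2  2
So g(9) = 2.
For heap B, compute g(0), g(1), … with moves {1, 7}:
g(0) = mex{} = 0
g(1) = mex{0} = 1
g(2) = mex{1} = 0
g(3) = mex{0} = 1
g(4) = mex{1} = 0
g(5) = mex{0} = 1
g(6) = mex{1} = 0
g(7) = mex{0} = 1
g(8) = mex{1} = 0
g(9) = mex{0} = 1
g(10) = mex{1} = 0
g(11) = mex{0} = 1
g(12) = mex{1} = 0
g(13) = mex{0} = 1
So g(13) = 1.
The value of a disjunctive sum is the nim-sum of the parts.
Combined value = 2 ⊕ 1 = 3.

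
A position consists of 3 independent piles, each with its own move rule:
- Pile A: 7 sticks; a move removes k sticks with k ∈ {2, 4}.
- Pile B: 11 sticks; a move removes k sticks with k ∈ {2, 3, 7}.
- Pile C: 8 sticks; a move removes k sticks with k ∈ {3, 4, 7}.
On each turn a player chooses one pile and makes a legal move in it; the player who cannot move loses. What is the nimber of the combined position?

2

Build the Grundy sequence for pile A with g(k) = mex{g(k−s) : s ∈ {2, 4}, s ≤ k}:
k:     0  1  2  3  4  5  6  7
g(k):  0  0  1  1  2  2  0  0
So g(7) = 0.
Build the Grundy sequence for pile B with g(k) = mex{g(k−s) : s ∈ {2, 3, 7}, s ≤ k}:
g(0) = mex{} = 0
g(1) = mex{} = 0
g(2) = mex{0} = 1
g(3) = mex{0} = 1
g(4) = mex{0,1} = 2
g(5) = mex{1} = 0
g(6) = mex{1,2} = 0
g(7) = mex{0,2} = 1
g(8) = mex{0} = 1
g(9) = mex{0,1} = 2
g(10) = mex{1} = 0
g(11) = mex{1,2} = 0
So g(11) = 0.
Build the Grundy sequence for pile C with g(k) = mex{g(k−s) : s ∈ {3, 4, 7}, s ≤ k}:
k:     0  1  2  3  4  5  6  7  8
g(k):  0  0  0  1  1  1  2  2  2
So g(8) = 2.
The value of a disjunctive sum is the nim-sum of the parts.
Combined value = 0 ⊕ 0 ⊕ 2 = 2.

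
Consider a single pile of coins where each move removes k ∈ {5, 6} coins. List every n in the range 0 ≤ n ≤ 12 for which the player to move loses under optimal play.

Build the Grundy sequence with g(k) = mex{g(k−s) : s ∈ {5, 6}, s ≤ k}:
g(0) = mex{} = 0
g(1) = mex{} = 0
g(2) = mex{} = 0
g(3) = mex{} = 0
g(4) = mex{} = 0
g(5) = mex{0} = 1
g(6) = mex{0} = 1
g(7) = mex{0} = 1
g(8) = mex{0} = 1
g(9) = mex{0} = 1
g(10) = mex{0,1} = 2
g(11) = mex{1} = 0
g(12) = mex{1} = 0
The P-positions (g = 0) in 0..12 are 0, 1, 2, 3, 4, 11, 12.

0, 1, 2, 3, 4, 11, 12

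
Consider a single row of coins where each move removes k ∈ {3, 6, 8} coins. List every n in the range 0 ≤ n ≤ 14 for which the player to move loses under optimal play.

Grundy values for subtraction set {3, 6, 8}:
g(0) = mex{} = 0
g(1) = mex{} = 0
g(2) = mex{} = 0
g(3) = mex{0} = 1
g(4) = mex{0} = 1
g(5) = mex{0} = 1
g(6) = mex{0,1} = 2
g(7) = mex{0,1} = 2
g(8) = mex{0,1} = 2
g(9) = mex{0,1,2} = 3
g(10) = mex{0,1,2} = 3
g(11) = mex{1,2} = 0
g(12) = mex{1,2,3} = 0
g(13) = mex{1,2,3} = 0
g(14) = mex{0,2} = 1
The P-positions (g = 0) in 0..14 are 0, 1, 2, 11, 12, 13.

0, 1, 2, 11, 12, 13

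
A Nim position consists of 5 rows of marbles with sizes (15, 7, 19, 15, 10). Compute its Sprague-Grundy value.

30

Bitwise XOR of the heap sizes:
  01111  (15)
  00111  (7)
  10011  (19)
  01111  (15)
  01010  (10)
  -----
  11110  (30)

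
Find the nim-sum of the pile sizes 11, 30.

Compute the nim-sum pairwise:
11 ^ 30 = 21

21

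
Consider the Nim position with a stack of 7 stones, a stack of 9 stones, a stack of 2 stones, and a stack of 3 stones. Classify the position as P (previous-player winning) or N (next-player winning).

N-position

Write each in binary and XOR column by column:
  0111  (7)
  1001  (9)
  0010  (2)
  0011  (3)
  ----
  1111  (15)
The nim-sum is 15 ≠ 0, so this is an N-position: the player to move can win.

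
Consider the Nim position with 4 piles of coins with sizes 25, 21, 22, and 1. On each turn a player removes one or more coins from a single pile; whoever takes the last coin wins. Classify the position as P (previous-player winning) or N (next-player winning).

In binary:
  11001  (25)
  10101  (21)
  10110  (22)
  00001  (1)
  -----
  11011  (27)
The nim-sum is 27 ≠ 0, so this is an N-position: the player to move can win.

N-position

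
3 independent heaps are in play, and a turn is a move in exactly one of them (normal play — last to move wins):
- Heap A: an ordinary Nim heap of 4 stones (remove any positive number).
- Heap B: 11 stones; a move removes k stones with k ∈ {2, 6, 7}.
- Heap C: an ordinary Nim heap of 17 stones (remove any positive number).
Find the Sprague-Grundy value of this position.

Heap A is a plain Nim heap of size 4, so its Grundy value is 4.
Grundy values for heap B (subtraction set {2, 6, 7}):
g(0) = mex{} = 0
g(1) = mex{} = 0
g(2) = mex{0} = 1
g(3) = mex{0} = 1
g(4) = mex{1} = 0
g(5) = mex{1} = 0
g(6) = mex{0} = 1
g(7) = mex{0} = 1
g(8) = mex{0,1} = 2
g(9) = mex{1} = 0
g(10) = mex{0,1,2} = 3
g(11) = mex{0} = 1
So g(11) = 1.
Heap C is a plain Nim heap of size 17, so its Grundy value is 17.
The value of a disjunctive sum is the nim-sum of the parts.
Combined value = 4 XOR 1 XOR 17 = 20.

20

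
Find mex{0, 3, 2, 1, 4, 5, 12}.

6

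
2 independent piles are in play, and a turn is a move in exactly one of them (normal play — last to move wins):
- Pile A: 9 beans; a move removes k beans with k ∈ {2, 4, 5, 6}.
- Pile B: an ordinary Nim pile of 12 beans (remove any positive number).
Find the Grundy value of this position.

Build the Grundy sequence for pile A with g(k) = mex{g(k−s) : s ∈ {2, 4, 5, 6}, s ≤ k}:
g(0) = mex{} = 0
g(1) = mex{} = 0
g(2) = mex{0} = 1
g(3) = mex{0} = 1
g(4) = mex{0,1} = 2
g(5) = mex{0,1} = 2
g(6) = mex{0,1,2} = 3
g(7) = mex{0,1,2} = 3
g(8) = mex{1,2,3} = 0
g(9) = mex{1,2,3} = 0
So g(9) = 0.
Pile B is a plain Nim pile of size 12, so its Grundy value is 12.
By the Sprague-Grundy theorem, the Grundy value of a sum of independent games is the XOR of the component values.
Combined value = 0 ⊕ 12 = 12.

12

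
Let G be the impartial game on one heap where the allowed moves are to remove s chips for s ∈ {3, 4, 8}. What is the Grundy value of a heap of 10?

Grundy values for subtraction set {3, 4, 8}:
k:     0  1  2  3  4  5  6  7  8  9 10
g(k):  0  0  0  1  1  1  2  0  2  3  1
So g(10) = 1.

1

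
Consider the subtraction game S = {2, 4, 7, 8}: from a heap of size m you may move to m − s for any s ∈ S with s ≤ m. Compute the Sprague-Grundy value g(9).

Build the Grundy sequence with g(k) = mex{g(k−s) : s ∈ {2, 4, 7, 8}, s ≤ k}:
g(0) = mex{} = 0
g(1) = mex{} = 0
g(2) = mex{0} = 1
g(3) = mex{0} = 1
g(4) = mex{0,1} = 2
g(5) = mex{0,1} = 2
g(6) = mex{1,2} = 0
g(7) = mex{0,1,2} = 3
g(8) = mex{0,2} = 1
g(9) = mex{0,1,2,3} = 4
So g(9) = 4.

4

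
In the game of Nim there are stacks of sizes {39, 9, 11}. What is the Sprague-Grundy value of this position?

37

In binary:
  100111  (39)
  001001  (9)
  001011  (11)
  ------
  100101  (37)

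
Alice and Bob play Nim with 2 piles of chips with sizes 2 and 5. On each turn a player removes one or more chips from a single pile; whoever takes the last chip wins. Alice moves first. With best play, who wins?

Alice wins

Bitwise XOR of the heap sizes:
  010  (2)
  101  (5)
  ---
  111  (7)
The nim-sum is 7 ≠ 0, so this is an N-position: the player to move can win; Alice has a winning move.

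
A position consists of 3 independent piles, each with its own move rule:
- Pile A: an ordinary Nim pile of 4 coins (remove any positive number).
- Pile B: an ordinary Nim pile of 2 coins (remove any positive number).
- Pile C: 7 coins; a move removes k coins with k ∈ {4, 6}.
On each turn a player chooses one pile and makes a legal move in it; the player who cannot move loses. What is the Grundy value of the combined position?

Pile A is a plain Nim pile of size 4, so its Grundy value is 4.
Pile B is a plain Nim pile of size 2, so its Grundy value is 2.
Build the Grundy sequence for pile C with g(k) = mex{g(k−s) : s ∈ {4, 6}, s ≤ k}:
g(0) = mex{} = 0
g(1) = mex{} = 0
g(2) = mex{} = 0
g(3) = mex{} = 0
g(4) = mex{0} = 1
g(5) = mex{0} = 1
g(6) = mex{0} = 1
g(7) = mex{0} = 1
So g(7) = 1.
By the Sprague-Grundy theorem, the Grundy value of a sum of independent games is the XOR of the component values.
Combined value = 4 XOR 2 XOR 1 = 7.

7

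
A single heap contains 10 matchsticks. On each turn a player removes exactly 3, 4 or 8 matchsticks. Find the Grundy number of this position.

1

Build the Grundy sequence with g(k) = mex{g(k−s) : s ∈ {3, 4, 8}, s ≤ k}:
k:     0  1  2  3  4  5  6  7  8  9 10
g(k):  0  0  0  1  1  1  2  0  2  3  1
So g(10) = 1.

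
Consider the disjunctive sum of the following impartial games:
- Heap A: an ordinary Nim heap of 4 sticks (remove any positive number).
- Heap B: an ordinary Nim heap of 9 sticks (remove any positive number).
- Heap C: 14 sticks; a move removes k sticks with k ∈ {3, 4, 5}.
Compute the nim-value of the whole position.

15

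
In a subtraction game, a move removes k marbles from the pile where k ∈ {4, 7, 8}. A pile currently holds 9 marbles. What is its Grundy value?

2

Grundy values for subtraction set {4, 7, 8}:
k:     0  1  2  3  4  5  6  7  8  9
g(k):  0  0  0  0  1  1  1  1  2  2
So g(9) = 2.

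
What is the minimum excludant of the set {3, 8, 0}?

1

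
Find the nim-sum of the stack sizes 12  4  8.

Bitwise XOR of the heap sizes:
  1100  (12)
  0100  (4)
  1000  (8)
  ----
  0000  (0)

0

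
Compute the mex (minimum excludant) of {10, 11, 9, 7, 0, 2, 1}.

3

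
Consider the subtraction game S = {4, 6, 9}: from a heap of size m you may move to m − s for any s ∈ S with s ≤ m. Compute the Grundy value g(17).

Grundy values for subtraction set {4, 6, 9}:
k:     0  1  2  3  4  5  6  7  8  9 10 11 12 13 14 15 16 17
g(k):  0  0  0  0  1  1  1  1  2  2  2  2  3  0  0  0  0  1
So g(17) = 1.

1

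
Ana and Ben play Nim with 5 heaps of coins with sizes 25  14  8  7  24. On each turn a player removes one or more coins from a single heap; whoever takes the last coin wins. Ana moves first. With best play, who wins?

Nim-sum: 25 ⊕ 14 ⊕ 8 ⊕ 7 ⊕ 24 = 0.
The nim-sum is 0, so this is a P-position: the player to move is in a losing position under optimal play; Ana is about to move from it and so loses — Ben wins.

Ben wins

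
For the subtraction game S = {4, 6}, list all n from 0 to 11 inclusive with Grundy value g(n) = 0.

0, 1, 2, 3, 10, 11

Grundy values for subtraction set {4, 6}:
g(0) = mex{} = 0
g(1) = mex{} = 0
g(2) = mex{} = 0
g(3) = mex{} = 0
g(4) = mex{0} = 1
g(5) = mex{0} = 1
g(6) = mex{0} = 1
g(7) = mex{0} = 1
g(8) = mex{0,1} = 2
g(9) = mex{0,1} = 2
g(10) = mex{1} = 0
g(11) = mex{1} = 0
The P-positions (g = 0) in 0..11 are 0, 1, 2, 3, 10, 11.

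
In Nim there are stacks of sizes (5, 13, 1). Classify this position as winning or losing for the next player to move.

Nim-sum: 5 ⊕ 13 ⊕ 1 = 9.
The nim-sum is 9 ≠ 0, so this is an N-position: the player to move can win.

Winning position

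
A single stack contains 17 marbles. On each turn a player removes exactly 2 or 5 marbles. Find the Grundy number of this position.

1

Grundy values for subtraction set {2, 5}:
k:     0  1  2  3  4  5  6  7  8  9 10 11 12 13 14 15 16 17
g(k):  0  0  1  1  0  2  1  0  0  1  1  0  2  1  0  0  1  1
So g(17) = 1.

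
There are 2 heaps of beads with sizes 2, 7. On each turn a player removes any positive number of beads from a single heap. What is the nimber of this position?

5

Bitwise XOR of the heap sizes:
  010  (2)
  111  (7)
  ---
  101  (5)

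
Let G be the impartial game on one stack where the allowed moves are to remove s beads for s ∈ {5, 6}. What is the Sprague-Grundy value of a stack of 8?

1

Grundy values for subtraction set {5, 6}:
k:     0  1  2  3  4  5  6  7  8
g(k):  0  0  0  0  0  1  1  1  1
So g(8) = 1.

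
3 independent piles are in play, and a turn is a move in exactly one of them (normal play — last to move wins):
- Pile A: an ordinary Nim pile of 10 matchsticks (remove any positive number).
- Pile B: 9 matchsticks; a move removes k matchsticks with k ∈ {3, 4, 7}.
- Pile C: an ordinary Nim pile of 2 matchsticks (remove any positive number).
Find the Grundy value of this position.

11

Pile A is a plain Nim pile of size 10, so its Grundy value is 10.
Build the Grundy sequence for pile B with g(k) = mex{g(k−s) : s ∈ {3, 4, 7}, s ≤ k}:
g(0) = mex{} = 0
g(1) = mex{} = 0
g(2) = mex{} = 0
g(3) = mex{0} = 1
g(4) = mex{0} = 1
g(5) = mex{0} = 1
g(6) = mex{0,1} = 2
g(7) = mex{0,1} = 2
g(8) = mex{0,1} = 2
g(9) = mex{0,1,2} = 3
So g(9) = 3.
Pile C is a plain Nim pile of size 2, so its Grundy value is 2.
By the Sprague-Grundy theorem, the Grundy value of a sum of independent games is the XOR of the component values.
Combined value = 10 ⊕ 3 ⊕ 2 = 11.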